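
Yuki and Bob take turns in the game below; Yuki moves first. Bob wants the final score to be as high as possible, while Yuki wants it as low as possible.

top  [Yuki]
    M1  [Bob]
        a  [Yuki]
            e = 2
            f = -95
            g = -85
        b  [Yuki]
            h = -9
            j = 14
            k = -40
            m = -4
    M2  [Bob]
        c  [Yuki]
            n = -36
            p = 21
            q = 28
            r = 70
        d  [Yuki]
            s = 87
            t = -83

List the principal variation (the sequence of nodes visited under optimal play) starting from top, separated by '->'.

top -> M1 -> b -> k

a (Yuki): min(2, -95, -85) = -95
b (Yuki): min(-9, 14, -40, -4) = -40
M1 (Bob): max(-95, -40) = -40
c (Yuki): min(-36, 21, 28, 70) = -36
d (Yuki): min(87, -83) = -83
M2 (Bob): max(-36, -83) = -36
top (Yuki): min(-40, -36) = -40
At top, Yuki picks M1 (lowest: -40).
At M1, Bob picks b (highest: -40).
At b, Yuki picks k (lowest: -40).
Terminal value -40.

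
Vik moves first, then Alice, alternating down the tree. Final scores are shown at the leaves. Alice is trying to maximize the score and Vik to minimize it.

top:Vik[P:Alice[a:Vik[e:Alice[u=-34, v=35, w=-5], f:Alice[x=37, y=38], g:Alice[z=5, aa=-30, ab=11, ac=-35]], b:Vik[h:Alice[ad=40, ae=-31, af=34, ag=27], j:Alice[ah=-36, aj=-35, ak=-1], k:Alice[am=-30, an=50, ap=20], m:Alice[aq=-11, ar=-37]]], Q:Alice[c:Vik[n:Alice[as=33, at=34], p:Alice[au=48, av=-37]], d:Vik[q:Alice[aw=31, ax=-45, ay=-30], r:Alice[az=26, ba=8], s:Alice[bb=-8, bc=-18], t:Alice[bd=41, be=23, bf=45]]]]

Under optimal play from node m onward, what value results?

-11

m (Alice): max(-11, -37) = -11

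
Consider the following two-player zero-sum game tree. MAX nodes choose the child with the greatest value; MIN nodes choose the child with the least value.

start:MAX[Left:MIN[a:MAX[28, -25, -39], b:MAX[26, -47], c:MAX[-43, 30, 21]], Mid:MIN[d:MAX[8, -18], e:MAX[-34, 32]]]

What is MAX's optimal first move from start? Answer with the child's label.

Left

a (MAX): max(28, -25, -39) = 28
b (MAX): max(26, -47) = 26
c (MAX): max(-43, 30, 21) = 30
Left (MIN): min(28, 26, 30) = 26
d (MAX): max(8, -18) = 8
e (MAX): max(-34, 32) = 32
Mid (MIN): min(8, 32) = 8
start (MAX): max(26, 8) = 26
MAX at start wants the highest of {Left=26, Mid=8}, so chooses Left.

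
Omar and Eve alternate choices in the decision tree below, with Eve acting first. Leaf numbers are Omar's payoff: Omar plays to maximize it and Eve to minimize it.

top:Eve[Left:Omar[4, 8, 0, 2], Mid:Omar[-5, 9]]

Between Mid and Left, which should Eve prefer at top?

Mid (Omar): max(-5, 9) = 9
Left (Omar): max(4, 8, 0, 2) = 8
Eve prefers the lower value; Mid=9, Left=8. Left is better since 8 < 9.

Left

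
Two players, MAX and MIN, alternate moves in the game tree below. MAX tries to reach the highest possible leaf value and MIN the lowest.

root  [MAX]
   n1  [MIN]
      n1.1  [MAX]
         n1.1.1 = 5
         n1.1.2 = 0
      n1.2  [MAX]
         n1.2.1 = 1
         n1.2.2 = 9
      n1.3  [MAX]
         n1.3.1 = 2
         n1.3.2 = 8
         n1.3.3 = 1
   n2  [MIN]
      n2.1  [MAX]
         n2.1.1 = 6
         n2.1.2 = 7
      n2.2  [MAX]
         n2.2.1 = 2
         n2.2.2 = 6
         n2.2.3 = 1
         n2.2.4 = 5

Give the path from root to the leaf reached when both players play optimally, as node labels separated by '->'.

n1.1 (MAX): max(5, 0) = 5
n1.2 (MAX): max(1, 9) = 9
n1.3 (MAX): max(2, 8, 1) = 8
n1 (MIN): min(5, 9, 8) = 5
n2.1 (MAX): max(6, 7) = 7
n2.2 (MAX): max(2, 6, 1, 5) = 6
n2 (MIN): min(7, 6) = 6
root (MAX): max(5, 6) = 6
At root, MAX picks n2 (highest: 6).
At n2, MIN picks n2.2 (lowest: 6).
At n2.2, MAX picks n2.2.2 (highest: 6).
Terminal value 6.

root -> n2 -> n2.2 -> n2.2.2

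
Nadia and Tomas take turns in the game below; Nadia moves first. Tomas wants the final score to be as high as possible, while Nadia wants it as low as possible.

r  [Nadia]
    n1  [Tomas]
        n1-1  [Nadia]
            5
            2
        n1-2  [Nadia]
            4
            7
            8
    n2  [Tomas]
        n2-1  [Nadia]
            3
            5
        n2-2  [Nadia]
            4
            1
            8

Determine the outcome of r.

3

n1-1 (Nadia): min(5, 2) = 2
n1-2 (Nadia): min(4, 7, 8) = 4
n1 (Tomas): max(2, 4) = 4
n2-1 (Nadia): min(3, 5) = 3
n2-2 (Nadia): min(4, 1, 8) = 1
n2 (Tomas): max(3, 1) = 3
r (Nadia): min(4, 3) = 3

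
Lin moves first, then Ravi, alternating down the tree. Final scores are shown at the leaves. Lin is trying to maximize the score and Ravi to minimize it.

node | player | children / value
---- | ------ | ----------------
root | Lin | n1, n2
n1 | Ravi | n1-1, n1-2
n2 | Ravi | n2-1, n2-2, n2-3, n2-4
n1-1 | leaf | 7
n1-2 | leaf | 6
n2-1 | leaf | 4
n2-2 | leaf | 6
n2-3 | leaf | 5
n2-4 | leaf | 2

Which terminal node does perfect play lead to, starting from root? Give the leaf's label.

n1 (Ravi): min(7, 6) = 6
n2 (Ravi): min(4, 6, 5, 2) = 2
root (Lin): max(6, 2) = 6
At root, Lin picks n1 (highest: 6).
At n1, Ravi picks n1-2 (lowest: 6).
Terminal value 6.

n1-2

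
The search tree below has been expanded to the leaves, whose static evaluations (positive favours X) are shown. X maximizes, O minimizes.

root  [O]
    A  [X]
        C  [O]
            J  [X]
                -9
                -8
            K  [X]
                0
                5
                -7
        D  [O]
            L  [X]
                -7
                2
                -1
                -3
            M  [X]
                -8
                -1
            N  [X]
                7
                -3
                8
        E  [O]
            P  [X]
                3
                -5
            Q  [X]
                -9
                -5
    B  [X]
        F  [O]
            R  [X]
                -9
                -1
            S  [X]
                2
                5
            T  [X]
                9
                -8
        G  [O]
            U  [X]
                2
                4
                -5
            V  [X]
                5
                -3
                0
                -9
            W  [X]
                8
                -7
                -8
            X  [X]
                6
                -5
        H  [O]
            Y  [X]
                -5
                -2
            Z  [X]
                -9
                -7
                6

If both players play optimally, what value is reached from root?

-1

J (X): max(-9, -8) = -8
K (X): max(0, 5, -7) = 5
C (O): min(-8, 5) = -8
L (X): max(-7, 2, -1, -3) = 2
M (X): max(-8, -1) = -1
N (X): max(7, -3, 8) = 8
D (O): min(2, -1, 8) = -1
P (X): max(3, -5) = 3
Q (X): max(-9, -5) = -5
E (O): min(3, -5) = -5
A (X): max(-8, -1, -5) = -1
R (X): max(-9, -1) = -1
S (X): max(2, 5) = 5
T (X): max(9, -8) = 9
F (O): min(-1, 5, 9) = -1
U (X): max(2, 4, -5) = 4
V (X): max(5, -3, 0, -9) = 5
W (X): max(8, -7, -8) = 8
X (X): max(6, -5) = 6
G (O): min(4, 5, 8, 6) = 4
Y (X): max(-5, -2) = -2
Z (X): max(-9, -7, 6) = 6
H (O): min(-2, 6) = -2
B (X): max(-1, 4, -2) = 4
root (O): min(-1, 4) = -1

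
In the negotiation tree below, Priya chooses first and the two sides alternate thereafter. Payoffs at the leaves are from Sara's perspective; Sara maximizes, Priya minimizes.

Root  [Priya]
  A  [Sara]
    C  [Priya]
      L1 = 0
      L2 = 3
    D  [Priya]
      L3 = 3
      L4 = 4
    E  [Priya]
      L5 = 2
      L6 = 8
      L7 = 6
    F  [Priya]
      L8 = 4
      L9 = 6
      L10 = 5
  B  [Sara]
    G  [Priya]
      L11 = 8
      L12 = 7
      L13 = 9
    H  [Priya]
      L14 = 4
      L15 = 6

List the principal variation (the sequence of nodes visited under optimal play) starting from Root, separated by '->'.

Root -> A -> F -> L8

C (Priya): min(0, 3) = 0
D (Priya): min(3, 4) = 3
E (Priya): min(2, 8, 6) = 2
F (Priya): min(4, 6, 5) = 4
A (Sara): max(0, 3, 2, 4) = 4
G (Priya): min(8, 7, 9) = 7
H (Priya): min(4, 6) = 4
B (Sara): max(7, 4) = 7
Root (Priya): min(4, 7) = 4
At Root, Priya picks A (lowest: 4).
At A, Sara picks F (highest: 4).
At F, Priya picks L8 (lowest: 4).
Terminal value 4.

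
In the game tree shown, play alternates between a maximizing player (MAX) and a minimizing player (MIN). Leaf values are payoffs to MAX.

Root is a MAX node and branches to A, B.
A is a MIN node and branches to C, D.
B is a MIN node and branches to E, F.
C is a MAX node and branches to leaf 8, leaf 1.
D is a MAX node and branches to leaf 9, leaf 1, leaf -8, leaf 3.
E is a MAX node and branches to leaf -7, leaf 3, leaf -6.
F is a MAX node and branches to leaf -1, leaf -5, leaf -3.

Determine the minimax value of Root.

8

C (MAX): max(8, 1) = 8
D (MAX): max(9, 1, -8, 3) = 9
A (MIN): min(8, 9) = 8
E (MAX): max(-7, 3, -6) = 3
F (MAX): max(-1, -5, -3) = -1
B (MIN): min(3, -1) = -1
Root (MAX): max(8, -1) = 8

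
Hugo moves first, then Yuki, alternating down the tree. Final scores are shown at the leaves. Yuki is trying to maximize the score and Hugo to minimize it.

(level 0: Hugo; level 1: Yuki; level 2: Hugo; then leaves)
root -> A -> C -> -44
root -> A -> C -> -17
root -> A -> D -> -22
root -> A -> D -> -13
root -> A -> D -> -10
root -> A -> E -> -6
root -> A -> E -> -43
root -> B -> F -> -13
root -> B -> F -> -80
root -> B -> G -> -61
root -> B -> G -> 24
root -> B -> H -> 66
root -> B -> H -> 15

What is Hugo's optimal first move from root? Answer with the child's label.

A

C (Hugo): min(-44, -17) = -44
D (Hugo): min(-22, -13, -10) = -22
E (Hugo): min(-6, -43) = -43
A (Yuki): max(-44, -22, -43) = -22
F (Hugo): min(-13, -80) = -80
G (Hugo): min(-61, 24) = -61
H (Hugo): min(66, 15) = 15
B (Yuki): max(-80, -61, 15) = 15
root (Hugo): min(-22, 15) = -22
Hugo at root wants the lowest of {A=-22, B=15}, so chooses A.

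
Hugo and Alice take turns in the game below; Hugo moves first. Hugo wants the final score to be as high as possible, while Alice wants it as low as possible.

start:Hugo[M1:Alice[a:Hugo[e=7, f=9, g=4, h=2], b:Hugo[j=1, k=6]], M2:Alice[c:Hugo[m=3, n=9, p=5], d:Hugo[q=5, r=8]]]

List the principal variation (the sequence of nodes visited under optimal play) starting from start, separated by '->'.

start -> M2 -> d -> r

a (Hugo): max(7, 9, 4, 2) = 9
b (Hugo): max(1, 6) = 6
M1 (Alice): min(9, 6) = 6
c (Hugo): max(3, 9, 5) = 9
d (Hugo): max(5, 8) = 8
M2 (Alice): min(9, 8) = 8
start (Hugo): max(6, 8) = 8
At start, Hugo picks M2 (highest: 8).
At M2, Alice picks d (lowest: 8).
At d, Hugo picks r (highest: 8).
Terminal value 8.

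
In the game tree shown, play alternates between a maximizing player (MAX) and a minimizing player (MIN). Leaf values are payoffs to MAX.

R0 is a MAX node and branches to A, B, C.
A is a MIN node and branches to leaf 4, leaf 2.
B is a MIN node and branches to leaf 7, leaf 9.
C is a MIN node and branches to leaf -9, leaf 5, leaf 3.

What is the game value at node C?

-9

C (MIN): min(-9, 5, 3) = -9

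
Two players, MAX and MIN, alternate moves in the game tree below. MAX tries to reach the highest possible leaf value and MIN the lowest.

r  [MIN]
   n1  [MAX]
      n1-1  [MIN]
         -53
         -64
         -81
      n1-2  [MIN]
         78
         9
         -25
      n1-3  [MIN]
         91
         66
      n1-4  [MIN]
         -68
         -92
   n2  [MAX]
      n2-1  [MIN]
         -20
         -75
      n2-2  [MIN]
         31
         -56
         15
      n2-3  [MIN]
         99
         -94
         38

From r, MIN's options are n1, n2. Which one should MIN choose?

n1-1 (MIN): min(-53, -64, -81) = -81
n1-2 (MIN): min(78, 9, -25) = -25
n1-3 (MIN): min(91, 66) = 66
n1-4 (MIN): min(-68, -92) = -92
n1 (MAX): max(-81, -25, 66, -92) = 66
n2-1 (MIN): min(-20, -75) = -75
n2-2 (MIN): min(31, -56, 15) = -56
n2-3 (MIN): min(99, -94, 38) = -94
n2 (MAX): max(-75, -56, -94) = -56
r (MIN): min(66, -56) = -56
MIN at r wants the lowest of {n1=66, n2=-56}, so chooses n2.

n2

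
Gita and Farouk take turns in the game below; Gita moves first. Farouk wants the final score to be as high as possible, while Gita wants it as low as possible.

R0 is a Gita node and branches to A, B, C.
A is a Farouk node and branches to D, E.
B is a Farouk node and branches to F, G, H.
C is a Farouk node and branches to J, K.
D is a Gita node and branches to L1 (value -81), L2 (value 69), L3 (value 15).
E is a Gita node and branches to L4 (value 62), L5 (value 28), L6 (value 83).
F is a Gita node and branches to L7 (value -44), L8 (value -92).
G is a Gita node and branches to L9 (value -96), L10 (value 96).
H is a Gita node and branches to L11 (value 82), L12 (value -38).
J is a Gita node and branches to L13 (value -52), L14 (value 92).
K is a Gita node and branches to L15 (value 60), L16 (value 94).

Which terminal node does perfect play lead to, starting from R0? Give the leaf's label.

L12

D (Gita): min(-81, 69, 15) = -81
E (Gita): min(62, 28, 83) = 28
A (Farouk): max(-81, 28) = 28
F (Gita): min(-44, -92) = -92
G (Gita): min(-96, 96) = -96
H (Gita): min(82, -38) = -38
B (Farouk): max(-92, -96, -38) = -38
J (Gita): min(-52, 92) = -52
K (Gita): min(60, 94) = 60
C (Farouk): max(-52, 60) = 60
R0 (Gita): min(28, -38, 60) = -38
At R0, Gita picks B (lowest: -38).
At B, Farouk picks H (highest: -38).
At H, Gita picks L12 (lowest: -38).
Terminal value -38.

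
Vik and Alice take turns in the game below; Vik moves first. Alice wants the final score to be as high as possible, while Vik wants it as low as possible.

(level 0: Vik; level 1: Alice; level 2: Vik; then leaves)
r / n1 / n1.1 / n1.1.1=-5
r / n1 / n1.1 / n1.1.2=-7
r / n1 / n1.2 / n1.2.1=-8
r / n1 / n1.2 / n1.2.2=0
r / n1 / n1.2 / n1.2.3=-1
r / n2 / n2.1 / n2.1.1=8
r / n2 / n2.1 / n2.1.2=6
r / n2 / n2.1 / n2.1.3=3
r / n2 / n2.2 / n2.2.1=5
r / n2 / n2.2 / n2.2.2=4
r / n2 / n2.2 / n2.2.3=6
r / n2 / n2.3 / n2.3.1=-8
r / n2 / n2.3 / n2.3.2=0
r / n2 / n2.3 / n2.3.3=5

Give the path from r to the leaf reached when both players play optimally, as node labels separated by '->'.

r -> n1 -> n1.1 -> n1.1.2

n1.1 (Vik): min(-5, -7) = -7
n1.2 (Vik): min(-8, 0, -1) = -8
n1 (Alice): max(-7, -8) = -7
n2.1 (Vik): min(8, 6, 3) = 3
n2.2 (Vik): min(5, 4, 6) = 4
n2.3 (Vik): min(-8, 0, 5) = -8
n2 (Alice): max(3, 4, -8) = 4
r (Vik): min(-7, 4) = -7
At r, Vik picks n1 (lowest: -7).
At n1, Alice picks n1.1 (highest: -7).
At n1.1, Vik picks n1.1.2 (lowest: -7).
Terminal value -7.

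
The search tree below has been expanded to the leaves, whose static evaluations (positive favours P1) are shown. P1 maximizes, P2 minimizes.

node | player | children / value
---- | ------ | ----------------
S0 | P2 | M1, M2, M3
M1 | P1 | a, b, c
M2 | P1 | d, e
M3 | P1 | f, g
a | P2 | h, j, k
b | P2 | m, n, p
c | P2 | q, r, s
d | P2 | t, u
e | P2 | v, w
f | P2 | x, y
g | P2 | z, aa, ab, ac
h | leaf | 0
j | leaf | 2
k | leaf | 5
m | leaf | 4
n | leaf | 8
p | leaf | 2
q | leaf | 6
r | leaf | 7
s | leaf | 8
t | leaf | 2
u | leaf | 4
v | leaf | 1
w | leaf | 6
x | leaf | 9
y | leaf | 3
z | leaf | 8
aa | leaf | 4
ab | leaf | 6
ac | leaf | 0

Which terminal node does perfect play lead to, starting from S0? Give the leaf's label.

t

a (P2): min(0, 2, 5) = 0
b (P2): min(4, 8, 2) = 2
c (P2): min(6, 7, 8) = 6
M1 (P1): max(0, 2, 6) = 6
d (P2): min(2, 4) = 2
e (P2): min(1, 6) = 1
M2 (P1): max(2, 1) = 2
f (P2): min(9, 3) = 3
g (P2): min(8, 4, 6, 0) = 0
M3 (P1): max(3, 0) = 3
S0 (P2): min(6, 2, 3) = 2
At S0, P2 picks M2 (lowest: 2).
At M2, P1 picks d (highest: 2).
At d, P2 picks t (lowest: 2).
Terminal value 2.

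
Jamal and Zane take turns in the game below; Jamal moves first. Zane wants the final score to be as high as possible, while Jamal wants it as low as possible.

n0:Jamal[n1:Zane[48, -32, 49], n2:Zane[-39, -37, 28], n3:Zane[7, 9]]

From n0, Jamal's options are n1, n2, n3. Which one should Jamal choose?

n3

n1 (Zane): max(48, -32, 49) = 49
n2 (Zane): max(-39, -37, 28) = 28
n3 (Zane): max(7, 9) = 9
n0 (Jamal): min(49, 28, 9) = 9
Jamal at n0 wants the lowest of {n1=49, n2=28, n3=9}, so chooses n3.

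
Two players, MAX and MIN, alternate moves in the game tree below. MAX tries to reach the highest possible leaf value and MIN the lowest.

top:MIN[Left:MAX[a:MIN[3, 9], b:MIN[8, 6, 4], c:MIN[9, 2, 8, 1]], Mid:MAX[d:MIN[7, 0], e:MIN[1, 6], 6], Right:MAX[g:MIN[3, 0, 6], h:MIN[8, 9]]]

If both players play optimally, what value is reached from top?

a (MIN): min(3, 9) = 3
b (MIN): min(8, 6, 4) = 4
c (MIN): min(9, 2, 8, 1) = 1
Left (MAX): max(3, 4, 1) = 4
d (MIN): min(7, 0) = 0
e (MIN): min(1, 6) = 1
Mid (MAX): max(0, 1, 6) = 6
g (MIN): min(3, 0, 6) = 0
h (MIN): min(8, 9) = 8
Right (MAX): max(0, 8) = 8
top (MIN): min(4, 6, 8) = 4

4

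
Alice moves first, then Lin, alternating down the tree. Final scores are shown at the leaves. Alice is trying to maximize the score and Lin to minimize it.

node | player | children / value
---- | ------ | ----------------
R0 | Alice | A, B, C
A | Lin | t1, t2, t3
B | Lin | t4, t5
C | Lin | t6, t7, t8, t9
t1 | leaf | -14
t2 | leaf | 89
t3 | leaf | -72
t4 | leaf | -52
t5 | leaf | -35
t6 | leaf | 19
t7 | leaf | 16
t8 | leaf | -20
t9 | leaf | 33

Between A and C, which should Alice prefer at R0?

A (Lin): min(-14, 89, -72) = -72
C (Lin): min(19, 16, -20, 33) = -20
Alice prefers the higher value; A=-72, C=-20. C is better since -20 > -72.

C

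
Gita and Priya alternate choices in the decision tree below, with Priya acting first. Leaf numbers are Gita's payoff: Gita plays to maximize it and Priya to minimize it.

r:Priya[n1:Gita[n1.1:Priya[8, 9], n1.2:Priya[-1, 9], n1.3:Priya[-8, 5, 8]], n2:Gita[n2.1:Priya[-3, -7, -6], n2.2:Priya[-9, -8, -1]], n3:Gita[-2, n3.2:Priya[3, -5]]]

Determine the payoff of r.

n1.1 (Priya): min(8, 9) = 8
n1.2 (Priya): min(-1, 9) = -1
n1.3 (Priya): min(-8, 5, 8) = -8
n1 (Gita): max(8, -1, -8) = 8
n2.1 (Priya): min(-3, -7, -6) = -7
n2.2 (Priya): min(-9, -8, -1) = -9
n2 (Gita): max(-7, -9) = -7
n3.2 (Priya): min(3, -5) = -5
n3 (Gita): max(-2, -5) = -2
r (Priya): min(8, -7, -2) = -7

-7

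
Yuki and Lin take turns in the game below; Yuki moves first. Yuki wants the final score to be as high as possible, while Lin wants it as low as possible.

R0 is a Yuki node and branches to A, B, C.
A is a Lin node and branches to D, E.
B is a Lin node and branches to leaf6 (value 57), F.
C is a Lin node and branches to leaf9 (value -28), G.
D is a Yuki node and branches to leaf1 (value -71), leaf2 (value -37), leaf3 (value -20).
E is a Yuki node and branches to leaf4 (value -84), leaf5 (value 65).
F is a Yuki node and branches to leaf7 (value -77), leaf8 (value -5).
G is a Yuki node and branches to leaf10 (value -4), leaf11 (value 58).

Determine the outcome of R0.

D (Yuki): max(-71, -37, -20) = -20
E (Yuki): max(-84, 65) = 65
A (Lin): min(-20, 65) = -20
F (Yuki): max(-77, -5) = -5
B (Lin): min(57, -5) = -5
G (Yuki): max(-4, 58) = 58
C (Lin): min(-28, 58) = -28
R0 (Yuki): max(-20, -5, -28) = -5

-5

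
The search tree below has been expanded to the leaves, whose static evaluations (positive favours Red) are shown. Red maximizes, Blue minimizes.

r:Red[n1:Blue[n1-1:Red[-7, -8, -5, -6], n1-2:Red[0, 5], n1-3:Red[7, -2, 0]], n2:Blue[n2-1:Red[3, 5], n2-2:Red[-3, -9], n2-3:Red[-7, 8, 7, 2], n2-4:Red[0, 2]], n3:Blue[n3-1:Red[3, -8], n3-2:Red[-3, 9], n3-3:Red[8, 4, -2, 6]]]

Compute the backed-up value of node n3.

3

n3-1 (Red): max(3, -8) = 3
n3-2 (Red): max(-3, 9) = 9
n3-3 (Red): max(8, 4, -2, 6) = 8
n3 (Blue): min(3, 9, 8) = 3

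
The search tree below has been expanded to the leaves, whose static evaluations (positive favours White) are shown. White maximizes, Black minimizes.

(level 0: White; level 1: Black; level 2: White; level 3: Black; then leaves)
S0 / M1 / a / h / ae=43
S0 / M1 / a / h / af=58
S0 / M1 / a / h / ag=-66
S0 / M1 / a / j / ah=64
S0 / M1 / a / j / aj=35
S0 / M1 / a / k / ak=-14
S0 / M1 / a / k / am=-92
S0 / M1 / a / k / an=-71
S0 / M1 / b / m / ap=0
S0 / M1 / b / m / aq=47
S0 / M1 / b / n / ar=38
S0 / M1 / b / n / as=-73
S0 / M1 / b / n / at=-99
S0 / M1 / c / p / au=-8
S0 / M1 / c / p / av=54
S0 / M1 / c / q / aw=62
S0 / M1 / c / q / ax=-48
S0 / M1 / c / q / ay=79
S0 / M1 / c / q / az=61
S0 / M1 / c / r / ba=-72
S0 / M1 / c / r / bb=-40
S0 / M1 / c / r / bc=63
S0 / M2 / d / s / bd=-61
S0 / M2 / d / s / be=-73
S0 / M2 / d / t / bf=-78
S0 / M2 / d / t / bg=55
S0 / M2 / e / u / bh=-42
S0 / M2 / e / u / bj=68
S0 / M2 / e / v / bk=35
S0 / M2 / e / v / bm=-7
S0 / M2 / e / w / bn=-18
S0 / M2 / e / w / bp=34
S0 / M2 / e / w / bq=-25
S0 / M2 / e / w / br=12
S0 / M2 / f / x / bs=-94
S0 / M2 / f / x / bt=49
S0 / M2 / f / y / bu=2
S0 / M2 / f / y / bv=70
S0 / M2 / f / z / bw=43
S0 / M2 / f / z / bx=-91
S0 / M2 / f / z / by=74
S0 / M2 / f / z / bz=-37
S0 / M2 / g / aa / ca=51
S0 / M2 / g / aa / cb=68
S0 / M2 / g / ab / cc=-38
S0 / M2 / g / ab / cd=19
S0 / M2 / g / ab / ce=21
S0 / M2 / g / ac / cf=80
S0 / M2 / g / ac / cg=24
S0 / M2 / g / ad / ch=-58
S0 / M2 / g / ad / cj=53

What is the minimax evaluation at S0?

h (Black): min(43, 58, -66) = -66
j (Black): min(64, 35) = 35
k (Black): min(-14, -92, -71) = -92
a (White): max(-66, 35, -92) = 35
m (Black): min(0, 47) = 0
n (Black): min(38, -73, -99) = -99
b (White): max(0, -99) = 0
p (Black): min(-8, 54) = -8
q (Black): min(62, -48, 79, 61) = -48
r (Black): min(-72, -40, 63) = -72
c (White): max(-8, -48, -72) = -8
M1 (Black): min(35, 0, -8) = -8
s (Black): min(-61, -73) = -73
t (Black): min(-78, 55) = -78
d (White): max(-73, -78) = -73
u (Black): min(-42, 68) = -42
v (Black): min(35, -7) = -7
w (Black): min(-18, 34, -25, 12) = -25
e (White): max(-42, -7, -25) = -7
x (Black): min(-94, 49) = -94
y (Black): min(2, 70) = 2
z (Black): min(43, -91, 74, -37) = -91
f (White): max(-94, 2, -91) = 2
aa (Black): min(51, 68) = 51
ab (Black): min(-38, 19, 21) = -38
ac (Black): min(80, 24) = 24
ad (Black): min(-58, 53) = -58
g (White): max(51, -38, 24, -58) = 51
M2 (Black): min(-73, -7, 2, 51) = -73
S0 (White): max(-8, -73) = -8

-8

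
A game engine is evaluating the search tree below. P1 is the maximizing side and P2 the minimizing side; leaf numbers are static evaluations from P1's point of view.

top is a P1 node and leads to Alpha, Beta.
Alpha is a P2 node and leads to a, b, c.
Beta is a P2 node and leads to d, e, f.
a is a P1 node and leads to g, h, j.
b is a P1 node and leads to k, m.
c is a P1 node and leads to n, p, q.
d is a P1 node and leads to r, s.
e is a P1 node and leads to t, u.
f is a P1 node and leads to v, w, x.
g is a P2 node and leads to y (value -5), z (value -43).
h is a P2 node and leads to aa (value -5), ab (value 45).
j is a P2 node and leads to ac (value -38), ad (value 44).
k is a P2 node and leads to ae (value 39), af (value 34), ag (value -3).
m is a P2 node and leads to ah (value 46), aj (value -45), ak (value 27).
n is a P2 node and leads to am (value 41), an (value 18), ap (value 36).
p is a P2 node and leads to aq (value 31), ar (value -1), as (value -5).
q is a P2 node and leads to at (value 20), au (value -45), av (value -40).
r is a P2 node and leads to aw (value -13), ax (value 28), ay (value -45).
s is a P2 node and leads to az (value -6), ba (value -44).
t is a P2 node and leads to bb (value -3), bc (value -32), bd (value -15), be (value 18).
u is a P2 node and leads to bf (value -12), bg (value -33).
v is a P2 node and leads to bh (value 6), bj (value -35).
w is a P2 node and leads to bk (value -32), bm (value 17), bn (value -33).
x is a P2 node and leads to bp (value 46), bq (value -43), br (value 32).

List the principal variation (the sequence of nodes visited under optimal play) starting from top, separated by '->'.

g (P2): min(-5, -43) = -43
h (P2): min(-5, 45) = -5
j (P2): min(-38, 44) = -38
a (P1): max(-43, -5, -38) = -5
k (P2): min(39, 34, -3) = -3
m (P2): min(46, -45, 27) = -45
b (P1): max(-3, -45) = -3
n (P2): min(41, 18, 36) = 18
p (P2): min(31, -1, -5) = -5
q (P2): min(20, -45, -40) = -45
c (P1): max(18, -5, -45) = 18
Alpha (P2): min(-5, -3, 18) = -5
r (P2): min(-13, 28, -45) = -45
s (P2): min(-6, -44) = -44
d (P1): max(-45, -44) = -44
t (P2): min(-3, -32, -15, 18) = -32
u (P2): min(-12, -33) = -33
e (P1): max(-32, -33) = -32
v (P2): min(6, -35) = -35
w (P2): min(-32, 17, -33) = -33
x (P2): min(46, -43, 32) = -43
f (P1): max(-35, -33, -43) = -33
Beta (P2): min(-44, -32, -33) = -44
top (P1): max(-5, -44) = -5
At top, P1 picks Alpha (highest: -5).
At Alpha, P2 picks a (lowest: -5).
At a, P1 picks h (highest: -5).
At h, P2 picks aa (lowest: -5).
Terminal value -5.

top -> Alpha -> a -> h -> aa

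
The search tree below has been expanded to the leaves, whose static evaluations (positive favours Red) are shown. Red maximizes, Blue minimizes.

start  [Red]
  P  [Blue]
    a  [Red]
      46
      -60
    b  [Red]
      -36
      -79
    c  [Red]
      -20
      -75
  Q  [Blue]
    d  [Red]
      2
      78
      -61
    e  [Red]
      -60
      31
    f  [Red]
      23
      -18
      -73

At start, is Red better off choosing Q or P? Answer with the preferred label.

d (Red): max(2, 78, -61) = 78
e (Red): max(-60, 31) = 31
f (Red): max(23, -18, -73) = 23
Q (Blue): min(78, 31, 23) = 23
a (Red): max(46, -60) = 46
b (Red): max(-36, -79) = -36
c (Red): max(-20, -75) = -20
P (Blue): min(46, -36, -20) = -36
Red prefers the higher value; Q=23, P=-36. Q is better since 23 > -36.

Q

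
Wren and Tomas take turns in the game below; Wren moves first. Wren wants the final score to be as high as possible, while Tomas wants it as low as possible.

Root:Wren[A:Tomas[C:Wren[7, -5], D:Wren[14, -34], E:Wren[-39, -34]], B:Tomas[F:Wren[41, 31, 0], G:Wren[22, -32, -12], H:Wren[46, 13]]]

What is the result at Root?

22

C (Wren): max(7, -5) = 7
D (Wren): max(14, -34) = 14
E (Wren): max(-39, -34) = -34
A (Tomas): min(7, 14, -34) = -34
F (Wren): max(41, 31, 0) = 41
G (Wren): max(22, -32, -12) = 22
H (Wren): max(46, 13) = 46
B (Tomas): min(41, 22, 46) = 22
Root (Wren): max(-34, 22) = 22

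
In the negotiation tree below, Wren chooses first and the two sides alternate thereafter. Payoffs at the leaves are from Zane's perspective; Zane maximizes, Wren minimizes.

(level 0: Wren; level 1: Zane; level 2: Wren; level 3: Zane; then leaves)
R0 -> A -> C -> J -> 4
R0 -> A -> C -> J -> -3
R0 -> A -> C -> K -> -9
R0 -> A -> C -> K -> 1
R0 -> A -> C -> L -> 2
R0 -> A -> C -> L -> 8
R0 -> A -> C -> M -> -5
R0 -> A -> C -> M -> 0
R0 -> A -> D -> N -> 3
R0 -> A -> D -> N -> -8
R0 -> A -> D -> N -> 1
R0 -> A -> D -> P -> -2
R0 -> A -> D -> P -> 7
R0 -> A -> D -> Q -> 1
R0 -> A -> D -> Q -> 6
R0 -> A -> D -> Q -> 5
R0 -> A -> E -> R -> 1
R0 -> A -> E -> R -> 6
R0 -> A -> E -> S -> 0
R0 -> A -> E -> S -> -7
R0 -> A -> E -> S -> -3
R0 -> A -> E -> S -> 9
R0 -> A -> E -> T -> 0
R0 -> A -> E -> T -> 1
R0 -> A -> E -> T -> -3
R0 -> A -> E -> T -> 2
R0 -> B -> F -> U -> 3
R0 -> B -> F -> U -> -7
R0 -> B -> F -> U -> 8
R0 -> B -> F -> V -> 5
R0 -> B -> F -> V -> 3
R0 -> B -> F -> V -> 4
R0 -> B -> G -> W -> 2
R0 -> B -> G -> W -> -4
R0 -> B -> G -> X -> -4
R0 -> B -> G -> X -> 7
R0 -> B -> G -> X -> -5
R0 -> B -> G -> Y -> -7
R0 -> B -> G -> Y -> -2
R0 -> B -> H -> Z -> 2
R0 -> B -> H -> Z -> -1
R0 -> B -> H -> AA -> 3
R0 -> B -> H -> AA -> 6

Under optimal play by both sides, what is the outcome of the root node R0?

J (Zane): max(4, -3) = 4
K (Zane): max(-9, 1) = 1
L (Zane): max(2, 8) = 8
M (Zane): max(-5, 0) = 0
C (Wren): min(4, 1, 8, 0) = 0
N (Zane): max(3, -8, 1) = 3
P (Zane): max(-2, 7) = 7
Q (Zane): max(1, 6, 5) = 6
D (Wren): min(3, 7, 6) = 3
R (Zane): max(1, 6) = 6
S (Zane): max(0, -7, -3, 9) = 9
T (Zane): max(0, 1, -3, 2) = 2
E (Wren): min(6, 9, 2) = 2
A (Zane): max(0, 3, 2) = 3
U (Zane): max(3, -7, 8) = 8
V (Zane): max(5, 3, 4) = 5
F (Wren): min(8, 5) = 5
W (Zane): max(2, -4) = 2
X (Zane): max(-4, 7, -5) = 7
Y (Zane): max(-7, -2) = -2
G (Wren): min(2, 7, -2) = -2
Z (Zane): max(2, -1) = 2
AA (Zane): max(3, 6) = 6
H (Wren): min(2, 6) = 2
B (Zane): max(5, -2, 2) = 5
R0 (Wren): min(3, 5) = 3

3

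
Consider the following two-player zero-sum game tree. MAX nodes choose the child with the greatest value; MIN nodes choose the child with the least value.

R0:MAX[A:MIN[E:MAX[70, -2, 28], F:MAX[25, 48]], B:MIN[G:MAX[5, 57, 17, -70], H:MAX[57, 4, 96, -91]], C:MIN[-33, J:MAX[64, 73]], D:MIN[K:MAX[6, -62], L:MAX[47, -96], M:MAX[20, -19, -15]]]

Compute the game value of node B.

57

G (MAX): max(5, 57, 17, -70) = 57
H (MAX): max(57, 4, 96, -91) = 96
B (MIN): min(57, 96) = 57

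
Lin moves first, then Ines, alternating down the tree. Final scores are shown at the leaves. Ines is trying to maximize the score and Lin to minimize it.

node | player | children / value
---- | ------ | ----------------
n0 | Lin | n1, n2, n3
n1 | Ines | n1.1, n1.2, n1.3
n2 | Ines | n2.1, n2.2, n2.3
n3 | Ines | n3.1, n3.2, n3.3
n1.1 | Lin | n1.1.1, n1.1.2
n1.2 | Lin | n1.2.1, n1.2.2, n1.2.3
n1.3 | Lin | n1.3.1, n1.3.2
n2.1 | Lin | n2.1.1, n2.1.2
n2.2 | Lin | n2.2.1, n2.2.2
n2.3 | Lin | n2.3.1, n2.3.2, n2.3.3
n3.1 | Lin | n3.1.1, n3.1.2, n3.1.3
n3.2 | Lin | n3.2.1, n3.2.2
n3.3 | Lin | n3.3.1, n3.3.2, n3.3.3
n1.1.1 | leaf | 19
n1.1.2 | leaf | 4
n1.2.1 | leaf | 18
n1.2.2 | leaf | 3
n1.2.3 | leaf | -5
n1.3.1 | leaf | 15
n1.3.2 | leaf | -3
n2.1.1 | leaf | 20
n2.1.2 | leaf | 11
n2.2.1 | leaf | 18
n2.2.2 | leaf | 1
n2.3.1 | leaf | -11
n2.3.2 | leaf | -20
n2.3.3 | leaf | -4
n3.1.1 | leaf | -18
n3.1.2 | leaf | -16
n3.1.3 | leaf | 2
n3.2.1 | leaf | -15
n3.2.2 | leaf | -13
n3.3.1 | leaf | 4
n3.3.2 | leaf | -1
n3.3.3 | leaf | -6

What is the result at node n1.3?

-3

n1.3 (Lin): min(15, -3) = -3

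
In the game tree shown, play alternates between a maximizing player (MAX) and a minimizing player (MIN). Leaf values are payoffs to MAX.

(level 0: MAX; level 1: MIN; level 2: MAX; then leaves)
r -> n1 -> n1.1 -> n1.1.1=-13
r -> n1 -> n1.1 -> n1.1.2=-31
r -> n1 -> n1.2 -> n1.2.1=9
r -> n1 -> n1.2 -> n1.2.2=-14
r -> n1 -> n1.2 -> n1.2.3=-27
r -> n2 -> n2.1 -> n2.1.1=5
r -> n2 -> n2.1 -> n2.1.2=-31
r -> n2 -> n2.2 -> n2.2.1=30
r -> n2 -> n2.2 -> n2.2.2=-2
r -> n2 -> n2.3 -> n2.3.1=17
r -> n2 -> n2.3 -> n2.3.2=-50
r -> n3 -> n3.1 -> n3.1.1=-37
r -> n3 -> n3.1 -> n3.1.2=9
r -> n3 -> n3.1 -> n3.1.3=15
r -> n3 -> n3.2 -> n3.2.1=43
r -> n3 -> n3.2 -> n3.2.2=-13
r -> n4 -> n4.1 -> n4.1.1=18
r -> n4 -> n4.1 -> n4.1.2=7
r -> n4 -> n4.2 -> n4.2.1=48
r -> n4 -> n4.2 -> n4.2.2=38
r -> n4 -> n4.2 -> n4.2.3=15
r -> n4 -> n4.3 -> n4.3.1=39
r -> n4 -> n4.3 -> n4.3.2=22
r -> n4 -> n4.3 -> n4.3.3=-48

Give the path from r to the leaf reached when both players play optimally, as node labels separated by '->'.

n1.1 (MAX): max(-13, -31) = -13
n1.2 (MAX): max(9, -14, -27) = 9
n1 (MIN): min(-13, 9) = -13
n2.1 (MAX): max(5, -31) = 5
n2.2 (MAX): max(30, -2) = 30
n2.3 (MAX): max(17, -50) = 17
n2 (MIN): min(5, 30, 17) = 5
n3.1 (MAX): max(-37, 9, 15) = 15
n3.2 (MAX): max(43, -13) = 43
n3 (MIN): min(15, 43) = 15
n4.1 (MAX): max(18, 7) = 18
n4.2 (MAX): max(48, 38, 15) = 48
n4.3 (MAX): max(39, 22, -48) = 39
n4 (MIN): min(18, 48, 39) = 18
r (MAX): max(-13, 5, 15, 18) = 18
At r, MAX picks n4 (highest: 18).
At n4, MIN picks n4.1 (lowest: 18).
At n4.1, MAX picks n4.1.1 (highest: 18).
Terminal value 18.

r -> n4 -> n4.1 -> n4.1.1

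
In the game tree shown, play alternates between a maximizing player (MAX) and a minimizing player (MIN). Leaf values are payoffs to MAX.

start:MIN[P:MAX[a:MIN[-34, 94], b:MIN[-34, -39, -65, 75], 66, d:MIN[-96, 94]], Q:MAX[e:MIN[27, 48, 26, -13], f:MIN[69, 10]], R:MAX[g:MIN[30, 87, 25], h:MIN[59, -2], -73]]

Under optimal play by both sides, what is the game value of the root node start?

10

a (MIN): min(-34, 94) = -34
b (MIN): min(-34, -39, -65, 75) = -65
d (MIN): min(-96, 94) = -96
P (MAX): max(-34, -65, 66, -96) = 66
e (MIN): min(27, 48, 26, -13) = -13
f (MIN): min(69, 10) = 10
Q (MAX): max(-13, 10) = 10
g (MIN): min(30, 87, 25) = 25
h (MIN): min(59, -2) = -2
R (MAX): max(25, -2, -73) = 25
start (MIN): min(66, 10, 25) = 10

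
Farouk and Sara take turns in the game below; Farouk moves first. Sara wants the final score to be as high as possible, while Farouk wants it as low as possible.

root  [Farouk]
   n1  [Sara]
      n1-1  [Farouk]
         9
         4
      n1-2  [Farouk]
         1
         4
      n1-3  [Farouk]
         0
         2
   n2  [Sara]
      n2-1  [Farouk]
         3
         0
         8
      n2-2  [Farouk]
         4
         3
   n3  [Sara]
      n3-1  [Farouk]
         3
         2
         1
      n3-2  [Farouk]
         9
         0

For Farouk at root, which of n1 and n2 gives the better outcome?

n1-1 (Farouk): min(9, 4) = 4
n1-2 (Farouk): min(1, 4) = 1
n1-3 (Farouk): min(0, 2) = 0
n1 (Sara): max(4, 1, 0) = 4
n2-1 (Farouk): min(3, 0, 8) = 0
n2-2 (Farouk): min(4, 3) = 3
n2 (Sara): max(0, 3) = 3
Farouk prefers the lower value; n1=4, n2=3. n2 is better since 3 < 4.

n2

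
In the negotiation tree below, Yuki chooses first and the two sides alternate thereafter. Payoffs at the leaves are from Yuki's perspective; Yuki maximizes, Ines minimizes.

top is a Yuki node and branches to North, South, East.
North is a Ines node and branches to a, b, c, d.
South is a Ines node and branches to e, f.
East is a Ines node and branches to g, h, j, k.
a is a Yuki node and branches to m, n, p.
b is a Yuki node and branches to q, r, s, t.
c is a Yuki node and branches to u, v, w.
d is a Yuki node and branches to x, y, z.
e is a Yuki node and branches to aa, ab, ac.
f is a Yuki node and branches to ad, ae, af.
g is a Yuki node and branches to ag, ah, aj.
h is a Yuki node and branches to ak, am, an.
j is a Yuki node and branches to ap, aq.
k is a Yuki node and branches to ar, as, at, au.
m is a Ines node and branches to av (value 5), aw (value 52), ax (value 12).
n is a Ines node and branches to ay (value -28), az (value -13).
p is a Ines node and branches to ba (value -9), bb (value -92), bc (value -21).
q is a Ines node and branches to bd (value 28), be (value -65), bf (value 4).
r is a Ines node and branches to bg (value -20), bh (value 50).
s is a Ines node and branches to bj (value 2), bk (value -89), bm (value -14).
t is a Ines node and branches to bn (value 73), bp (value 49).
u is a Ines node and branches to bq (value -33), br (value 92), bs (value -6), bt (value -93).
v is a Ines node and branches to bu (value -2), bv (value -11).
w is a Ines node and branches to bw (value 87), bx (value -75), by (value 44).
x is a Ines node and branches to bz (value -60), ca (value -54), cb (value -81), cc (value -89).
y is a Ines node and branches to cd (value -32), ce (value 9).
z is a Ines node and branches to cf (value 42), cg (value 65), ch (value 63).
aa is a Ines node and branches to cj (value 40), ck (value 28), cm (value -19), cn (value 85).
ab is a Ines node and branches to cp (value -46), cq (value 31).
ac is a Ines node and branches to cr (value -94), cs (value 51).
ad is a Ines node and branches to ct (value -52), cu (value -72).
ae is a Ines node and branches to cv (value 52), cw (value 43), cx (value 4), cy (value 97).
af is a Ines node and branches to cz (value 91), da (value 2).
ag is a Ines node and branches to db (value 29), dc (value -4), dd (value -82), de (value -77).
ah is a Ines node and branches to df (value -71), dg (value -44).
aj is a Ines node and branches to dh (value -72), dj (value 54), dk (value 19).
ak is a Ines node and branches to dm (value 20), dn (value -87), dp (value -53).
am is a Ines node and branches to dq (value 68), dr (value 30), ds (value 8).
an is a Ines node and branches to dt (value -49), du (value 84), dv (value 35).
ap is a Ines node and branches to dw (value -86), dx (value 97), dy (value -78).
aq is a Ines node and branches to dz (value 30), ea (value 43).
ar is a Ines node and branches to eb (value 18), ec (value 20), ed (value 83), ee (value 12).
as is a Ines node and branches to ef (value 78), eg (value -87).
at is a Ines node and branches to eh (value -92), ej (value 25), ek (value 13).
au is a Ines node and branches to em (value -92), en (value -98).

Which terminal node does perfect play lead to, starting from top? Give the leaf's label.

m (Ines): min(5, 52, 12) = 5
n (Ines): min(-28, -13) = -28
p (Ines): min(-9, -92, -21) = -92
a (Yuki): max(5, -28, -92) = 5
q (Ines): min(28, -65, 4) = -65
r (Ines): min(-20, 50) = -20
s (Ines): min(2, -89, -14) = -89
t (Ines): min(73, 49) = 49
b (Yuki): max(-65, -20, -89, 49) = 49
u (Ines): min(-33, 92, -6, -93) = -93
v (Ines): min(-2, -11) = -11
w (Ines): min(87, -75, 44) = -75
c (Yuki): max(-93, -11, -75) = -11
x (Ines): min(-60, -54, -81, -89) = -89
y (Ines): min(-32, 9) = -32
z (Ines): min(42, 65, 63) = 42
d (Yuki): max(-89, -32, 42) = 42
North (Ines): min(5, 49, -11, 42) = -11
aa (Ines): min(40, 28, -19, 85) = -19
ab (Ines): min(-46, 31) = -46
ac (Ines): min(-94, 51) = -94
e (Yuki): max(-19, -46, -94) = -19
ad (Ines): min(-52, -72) = -72
ae (Ines): min(52, 43, 4, 97) = 4
af (Ines): min(91, 2) = 2
f (Yuki): max(-72, 4, 2) = 4
South (Ines): min(-19, 4) = -19
ag (Ines): min(29, -4, -82, -77) = -82
ah (Ines): min(-71, -44) = -71
aj (Ines): min(-72, 54, 19) = -72
g (Yuki): max(-82, -71, -72) = -71
ak (Ines): min(20, -87, -53) = -87
am (Ines): min(68, 30, 8) = 8
an (Ines): min(-49, 84, 35) = -49
h (Yuki): max(-87, 8, -49) = 8
ap (Ines): min(-86, 97, -78) = -86
aq (Ines): min(30, 43) = 30
j (Yuki): max(-86, 30) = 30
ar (Ines): min(18, 20, 83, 12) = 12
as (Ines): min(78, -87) = -87
at (Ines): min(-92, 25, 13) = -92
au (Ines): min(-92, -98) = -98
k (Yuki): max(12, -87, -92, -98) = 12
East (Ines): min(-71, 8, 30, 12) = -71
top (Yuki): max(-11, -19, -71) = -11
At top, Yuki picks North (highest: -11).
At North, Ines picks c (lowest: -11).
At c, Yuki picks v (highest: -11).
At v, Ines picks bv (lowest: -11).
Terminal value -11.

bv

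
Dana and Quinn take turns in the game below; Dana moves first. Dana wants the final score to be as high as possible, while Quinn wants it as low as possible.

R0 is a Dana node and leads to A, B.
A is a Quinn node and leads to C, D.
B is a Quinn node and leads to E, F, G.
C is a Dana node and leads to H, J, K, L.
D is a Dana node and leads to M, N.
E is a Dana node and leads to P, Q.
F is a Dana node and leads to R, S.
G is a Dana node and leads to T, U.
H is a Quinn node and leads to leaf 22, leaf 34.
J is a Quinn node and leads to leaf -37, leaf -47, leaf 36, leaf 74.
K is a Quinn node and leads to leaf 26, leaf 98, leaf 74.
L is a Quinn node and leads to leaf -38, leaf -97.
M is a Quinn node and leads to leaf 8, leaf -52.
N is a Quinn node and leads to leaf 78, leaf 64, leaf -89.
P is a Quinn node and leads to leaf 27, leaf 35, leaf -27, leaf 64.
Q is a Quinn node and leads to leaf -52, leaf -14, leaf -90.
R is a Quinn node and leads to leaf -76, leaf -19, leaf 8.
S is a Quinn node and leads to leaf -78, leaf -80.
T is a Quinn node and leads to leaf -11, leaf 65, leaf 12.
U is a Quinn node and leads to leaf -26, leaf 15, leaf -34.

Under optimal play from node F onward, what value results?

R (Quinn): min(-76, -19, 8) = -76
S (Quinn): min(-78, -80) = -80
F (Dana): max(-76, -80) = -76

-76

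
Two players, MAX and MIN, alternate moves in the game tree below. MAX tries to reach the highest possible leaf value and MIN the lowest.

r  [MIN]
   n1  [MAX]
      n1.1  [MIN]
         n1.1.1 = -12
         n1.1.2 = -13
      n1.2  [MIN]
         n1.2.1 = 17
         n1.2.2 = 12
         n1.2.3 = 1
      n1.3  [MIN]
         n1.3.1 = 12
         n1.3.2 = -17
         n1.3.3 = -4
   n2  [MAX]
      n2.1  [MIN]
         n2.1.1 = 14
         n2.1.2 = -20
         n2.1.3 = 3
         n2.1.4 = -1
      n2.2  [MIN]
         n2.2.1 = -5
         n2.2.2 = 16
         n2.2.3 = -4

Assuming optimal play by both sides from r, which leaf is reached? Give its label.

n1.1 (MIN): min(-12, -13) = -13
n1.2 (MIN): min(17, 12, 1) = 1
n1.3 (MIN): min(12, -17, -4) = -17
n1 (MAX): max(-13, 1, -17) = 1
n2.1 (MIN): min(14, -20, 3, -1) = -20
n2.2 (MIN): min(-5, 16, -4) = -5
n2 (MAX): max(-20, -5) = -5
r (MIN): min(1, -5) = -5
At r, MIN picks n2 (lowest: -5).
At n2, MAX picks n2.2 (highest: -5).
At n2.2, MIN picks n2.2.1 (lowest: -5).
Terminal value -5.

n2.2.1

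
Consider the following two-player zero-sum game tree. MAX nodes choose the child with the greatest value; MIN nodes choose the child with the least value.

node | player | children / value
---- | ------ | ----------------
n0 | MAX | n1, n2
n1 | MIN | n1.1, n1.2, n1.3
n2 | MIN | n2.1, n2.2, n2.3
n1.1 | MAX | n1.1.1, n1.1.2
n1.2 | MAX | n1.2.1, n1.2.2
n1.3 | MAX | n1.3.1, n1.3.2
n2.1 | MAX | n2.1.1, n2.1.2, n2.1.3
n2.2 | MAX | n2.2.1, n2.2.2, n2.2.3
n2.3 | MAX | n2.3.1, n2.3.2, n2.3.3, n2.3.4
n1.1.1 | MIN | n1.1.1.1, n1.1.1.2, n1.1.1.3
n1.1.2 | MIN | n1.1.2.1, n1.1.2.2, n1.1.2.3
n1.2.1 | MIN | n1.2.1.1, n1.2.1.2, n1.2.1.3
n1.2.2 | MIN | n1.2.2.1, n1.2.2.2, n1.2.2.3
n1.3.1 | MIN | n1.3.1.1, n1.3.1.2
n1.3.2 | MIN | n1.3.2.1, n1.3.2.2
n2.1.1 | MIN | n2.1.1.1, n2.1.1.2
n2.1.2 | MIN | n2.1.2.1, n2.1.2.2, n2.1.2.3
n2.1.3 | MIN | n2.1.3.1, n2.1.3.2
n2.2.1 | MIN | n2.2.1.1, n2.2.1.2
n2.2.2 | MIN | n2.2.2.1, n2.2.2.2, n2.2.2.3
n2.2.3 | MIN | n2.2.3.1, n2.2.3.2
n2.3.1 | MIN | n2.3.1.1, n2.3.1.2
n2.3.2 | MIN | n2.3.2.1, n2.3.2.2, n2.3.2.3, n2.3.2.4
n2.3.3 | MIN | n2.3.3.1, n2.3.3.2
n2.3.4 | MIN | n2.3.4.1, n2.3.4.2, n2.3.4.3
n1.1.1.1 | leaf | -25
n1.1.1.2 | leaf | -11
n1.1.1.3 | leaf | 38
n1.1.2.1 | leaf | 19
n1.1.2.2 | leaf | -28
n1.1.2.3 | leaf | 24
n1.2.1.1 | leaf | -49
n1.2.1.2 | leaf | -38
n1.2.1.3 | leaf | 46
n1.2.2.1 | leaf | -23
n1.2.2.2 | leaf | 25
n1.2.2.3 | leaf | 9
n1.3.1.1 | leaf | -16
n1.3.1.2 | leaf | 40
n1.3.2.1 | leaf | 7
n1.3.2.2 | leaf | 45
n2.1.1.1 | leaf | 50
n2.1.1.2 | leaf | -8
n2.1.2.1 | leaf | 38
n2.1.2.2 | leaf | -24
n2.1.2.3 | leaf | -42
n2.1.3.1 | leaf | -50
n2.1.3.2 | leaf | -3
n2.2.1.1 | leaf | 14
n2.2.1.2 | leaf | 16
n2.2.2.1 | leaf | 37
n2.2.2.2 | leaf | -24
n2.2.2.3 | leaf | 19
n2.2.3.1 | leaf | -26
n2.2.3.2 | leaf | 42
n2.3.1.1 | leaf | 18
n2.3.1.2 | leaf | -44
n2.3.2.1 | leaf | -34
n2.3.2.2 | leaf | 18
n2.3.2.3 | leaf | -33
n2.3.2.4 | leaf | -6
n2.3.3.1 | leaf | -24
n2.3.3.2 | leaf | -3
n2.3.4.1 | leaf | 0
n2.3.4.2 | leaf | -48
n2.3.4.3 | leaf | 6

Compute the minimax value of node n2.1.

n2.1.1 (MIN): min(50, -8) = -8
n2.1.2 (MIN): min(38, -24, -42) = -42
n2.1.3 (MIN): min(-50, -3) = -50
n2.1 (MAX): max(-8, -42, -50) = -8

-8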